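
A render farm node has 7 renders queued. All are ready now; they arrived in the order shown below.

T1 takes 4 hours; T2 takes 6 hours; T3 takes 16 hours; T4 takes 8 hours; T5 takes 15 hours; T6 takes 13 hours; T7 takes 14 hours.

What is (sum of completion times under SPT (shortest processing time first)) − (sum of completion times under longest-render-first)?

-120

SPT (increasing processing time): T1 T2 T4 T6 T7 T5 T3.
T1: 0→4
T2: 4→10
T4: 10→18
T6: 18→31
T7: 31→45
T5: 45→60
T3: 60→76
Sum = 4+10+18+31+45+60+76 = 244.
LPT (decreasing processing time): T3 T5 T7 T6 T4 T2 T1.
T3: 0→16
T5: 16→31
T7: 31→45
T6: 45→58
T4: 58→66
T2: 66→72
T1: 72→76
Sum = 16+31+45+58+66+72+76 = 364.
Difference = 244 − 364 = -120.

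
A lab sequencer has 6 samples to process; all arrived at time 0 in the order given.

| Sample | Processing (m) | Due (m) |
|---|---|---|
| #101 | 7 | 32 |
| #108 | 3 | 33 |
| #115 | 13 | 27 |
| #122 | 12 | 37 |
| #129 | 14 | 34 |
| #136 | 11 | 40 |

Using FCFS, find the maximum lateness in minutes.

20

FIFO (arrival order): #101 #108 #115 #122 #129 #136.
#101: 0→7, due 32, lateness -25
#108: 7→10, due 33, lateness -23
#115: 10→23, due 27, lateness -4
#122: 23→35, due 37, lateness -2
#129: 35→49, due 34, lateness 15
#136: 49→60, due 40, lateness 20
Maximum = 20.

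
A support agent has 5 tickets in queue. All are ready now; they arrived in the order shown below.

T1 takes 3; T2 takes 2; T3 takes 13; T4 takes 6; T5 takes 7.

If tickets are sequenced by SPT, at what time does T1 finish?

5

SPT (increasing processing time): T2 T1 T4 T5 T3.
T2: 0→2
T1: 2→5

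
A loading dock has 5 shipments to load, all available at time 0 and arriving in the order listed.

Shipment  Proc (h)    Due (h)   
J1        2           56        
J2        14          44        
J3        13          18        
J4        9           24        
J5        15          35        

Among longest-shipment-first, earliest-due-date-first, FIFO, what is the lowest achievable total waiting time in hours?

85

LPT (decreasing processing time): J5 J2 J3 J4 J1.
J5: waits 0, runs 0→15
J2: waits 15, runs 15→29
J3: waits 29, runs 29→42
J4: waits 42, runs 42→51
J1: waits 51, runs 51→53
Sum = 0+15+29+42+51 = 137.
EDD (increasing due date): J3 J4 J5 J2 J1.
J3: waits 0, runs 0→13
J4: waits 13, runs 13→22
J5: waits 22, runs 22→37
J2: waits 37, runs 37→51
J1: waits 51, runs 51→53
Sum = 0+13+22+37+51 = 123.
FIFO (arrival order): J1 J2 J3 J4 J5.
J1: waits 0, runs 0→2
J2: waits 2, runs 2→16
J3: waits 16, runs 16→29
J4: waits 29, runs 29→38
J5: waits 38, runs 38→53
Sum = 0+2+16+29+38 = 85.
LPT 137, EDD 123, FIFO 85 → minimum 85.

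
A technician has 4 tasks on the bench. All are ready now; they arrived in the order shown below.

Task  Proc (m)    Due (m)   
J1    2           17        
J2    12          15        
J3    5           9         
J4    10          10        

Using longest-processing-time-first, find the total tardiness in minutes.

42

LPT (decreasing processing time): J2 J4 J3 J1.
J2: 0→12, due 15, tardiness 0
J4: 12→22, due 10, tardiness 12
J3: 22→27, due 9, tardiness 18
J1: 27→29, due 17, tardiness 12
Sum = 0+12+18+12 = 42.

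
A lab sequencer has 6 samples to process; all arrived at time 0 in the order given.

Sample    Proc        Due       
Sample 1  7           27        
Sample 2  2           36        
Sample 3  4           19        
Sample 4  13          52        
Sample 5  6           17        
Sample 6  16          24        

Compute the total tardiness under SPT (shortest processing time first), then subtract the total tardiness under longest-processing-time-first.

SPT (increasing processing time): Sample 2 Sample 3 Sample 5 Sample 1 Sample 4 Sample 6.
Sample 2: 0→2, due 36, tardiness 0
Sample 3: 2→6, due 19, tardiness 0
Sample 5: 6→12, due 17, tardiness 0
Sample 1: 12→19, due 27, tardiness 0
Sample 4: 19→32, due 52, tardiness 0
Sample 6: 32→48, due 24, tardiness 24
Sum = 0+0+0+0+0+24 = 24.
LPT (decreasing processing time): Sample 6 Sample 4 Sample 1 Sample 5 Sample 3 Sample 2.
Sample 6: 0→16, due 24, tardiness 0
Sample 4: 16→29, due 52, tardiness 0
Sample 1: 29→36, due 27, tardiness 9
Sample 5: 36→42, due 17, tardiness 25
Sample 3: 42→46, due 19, tardiness 27
Sample 2: 46→48, due 36, tardiness 12
Sum = 0+0+9+25+27+12 = 73.
Difference = 24 − 73 = -49.

-49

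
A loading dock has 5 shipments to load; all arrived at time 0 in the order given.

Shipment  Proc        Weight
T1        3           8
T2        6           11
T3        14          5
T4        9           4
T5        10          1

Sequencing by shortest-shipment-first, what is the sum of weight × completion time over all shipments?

433

SPT (increasing processing time): T1 T2 T4 T5 T3.
T1: finishes 3, weight 8, w·C = 24
T2: finishes 9, weight 11, w·C = 99
T4: finishes 18, weight 4, w·C = 72
T5: finishes 28, weight 1, w·C = 28
T3: finishes 42, weight 5, w·C = 210
Sum = 24+99+72+28+210 = 433.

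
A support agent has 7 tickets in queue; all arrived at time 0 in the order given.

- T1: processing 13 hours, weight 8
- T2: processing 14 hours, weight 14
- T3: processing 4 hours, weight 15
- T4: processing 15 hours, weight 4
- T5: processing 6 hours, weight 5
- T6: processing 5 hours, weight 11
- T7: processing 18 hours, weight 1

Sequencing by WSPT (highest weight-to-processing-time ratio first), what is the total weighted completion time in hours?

1265

WSPT (decreasing weight/processing-time ratio): T3 T6 T2 T5 T1 T4 T7.
T3: finishes 4, weight 15, w·C = 60
T6: finishes 9, weight 11, w·C = 99
T2: finishes 23, weight 14, w·C = 322
T5: finishes 29, weight 5, w·C = 145
T1: finishes 42, weight 8, w·C = 336
T4: finishes 57, weight 4, w·C = 228
T7: finishes 75, weight 1, w·C = 75
Sum = 60+99+322+145+336+228+75 = 1265.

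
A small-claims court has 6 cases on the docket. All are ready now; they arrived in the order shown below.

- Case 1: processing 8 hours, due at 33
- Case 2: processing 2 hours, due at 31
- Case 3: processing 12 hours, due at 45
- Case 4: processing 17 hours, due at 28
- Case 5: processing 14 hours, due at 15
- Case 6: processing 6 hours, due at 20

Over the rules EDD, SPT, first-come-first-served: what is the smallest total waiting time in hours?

EDD (increasing due date): Case 5 Case 6 Case 4 Case 2 Case 1 Case 3.
Case 5: waits 0, runs 0→14
Case 6: waits 14, runs 14→20
Case 4: waits 20, runs 20→37
Case 2: waits 37, runs 37→39
Case 1: waits 39, runs 39→47
Case 3: waits 47, runs 47→59
Sum = 0+14+20+37+39+47 = 157.
SPT (increasing processing time): Case 2 Case 6 Case 1 Case 3 Case 5 Case 4.
Case 2: waits 0, runs 0→2
Case 6: waits 2, runs 2→8
Case 1: waits 8, runs 8→16
Case 3: waits 16, runs 16→28
Case 5: waits 28, runs 28→42
Case 4: waits 42, runs 42→59
Sum = 0+2+8+16+28+42 = 96.
FIFO (arrival order): Case 1 Case 2 Case 3 Case 4 Case 5 Case 6.
Case 1: waits 0, runs 0→8
Case 2: waits 8, runs 8→10
Case 3: waits 10, runs 10→22
Case 4: waits 22, runs 22→39
Case 5: waits 39, runs 39→53
Case 6: waits 53, runs 53→59
Sum = 0+8+10+22+39+53 = 132.
EDD 157, SPT 96, FIFO 132 → minimum 96.

96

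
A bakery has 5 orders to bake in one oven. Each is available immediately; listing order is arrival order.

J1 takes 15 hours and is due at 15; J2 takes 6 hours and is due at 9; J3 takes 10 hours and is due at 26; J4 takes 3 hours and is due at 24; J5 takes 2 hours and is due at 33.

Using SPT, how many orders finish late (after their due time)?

2

SPT (increasing processing time): J5 J4 J2 J3 J1.
J5: 0→2, due 33, tardiness 0
J4: 2→5, due 24, tardiness 0
J2: 5→11, due 9, tardiness 2
J3: 11→21, due 26, tardiness 0
J1: 21→36, due 15, tardiness 21
Late orders: 2.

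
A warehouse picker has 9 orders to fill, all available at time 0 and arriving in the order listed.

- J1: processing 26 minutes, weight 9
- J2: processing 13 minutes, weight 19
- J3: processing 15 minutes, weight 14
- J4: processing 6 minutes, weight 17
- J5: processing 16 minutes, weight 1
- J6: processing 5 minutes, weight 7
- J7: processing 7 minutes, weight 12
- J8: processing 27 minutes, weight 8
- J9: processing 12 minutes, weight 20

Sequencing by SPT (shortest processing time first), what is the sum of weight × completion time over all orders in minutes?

4657

SPT (increasing processing time): J6 J4 J7 J9 J2 J3 J5 J1 J8.
J6: finishes 5, weight 7, w·C = 35
J4: finishes 11, weight 17, w·C = 187
J7: finishes 18, weight 12, w·C = 216
J9: finishes 30, weight 20, w·C = 600
J2: finishes 43, weight 19, w·C = 817
J3: finishes 58, weight 14, w·C = 812
J5: finishes 74, weight 1, w·C = 74
J1: finishes 100, weight 9, w·C = 900
J8: finishes 127, weight 8, w·C = 1016
Sum = 35+187+216+600+817+812+74+900+1016 = 4657.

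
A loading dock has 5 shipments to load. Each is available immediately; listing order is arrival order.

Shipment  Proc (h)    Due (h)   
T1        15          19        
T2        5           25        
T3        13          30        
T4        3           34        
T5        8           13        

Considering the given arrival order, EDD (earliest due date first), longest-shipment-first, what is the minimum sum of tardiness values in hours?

28

FIFO (arrival order): T1 T2 T3 T4 T5.
T1: 0→15, due 19, tardiness 0
T2: 15→20, due 25, tardiness 0
T3: 20→33, due 30, tardiness 3
T4: 33→36, due 34, tardiness 2
T5: 36→44, due 13, tardiness 31
Sum = 0+0+3+2+31 = 36.
EDD (increasing due date): T5 T1 T2 T3 T4.
T5: 0→8, due 13, tardiness 0
T1: 8→23, due 19, tardiness 4
T2: 23→28, due 25, tardiness 3
T3: 28→41, due 30, tardiness 11
T4: 41→44, due 34, tardiness 10
Sum = 0+4+3+11+10 = 28.
LPT (decreasing processing time): T1 T3 T5 T2 T4.
T1: 0→15, due 19, tardiness 0
T3: 15→28, due 30, tardiness 0
T5: 28→36, due 13, tardiness 23
T2: 36→41, due 25, tardiness 16
T4: 41→44, due 34, tardiness 10
Sum = 0+0+23+16+10 = 49.
FIFO 36, EDD 28, LPT 49 → minimum 28.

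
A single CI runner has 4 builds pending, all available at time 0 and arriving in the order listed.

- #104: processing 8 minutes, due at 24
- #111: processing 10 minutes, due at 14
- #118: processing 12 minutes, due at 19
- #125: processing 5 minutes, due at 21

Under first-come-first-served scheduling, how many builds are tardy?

3

FIFO (arrival order): #104 #111 #118 #125.
#104: 0→8, due 24, tardiness 0
#111: 8→18, due 14, tardiness 4
#118: 18→30, due 19, tardiness 11
#125: 30→35, due 21, tardiness 14
Late builds: 3.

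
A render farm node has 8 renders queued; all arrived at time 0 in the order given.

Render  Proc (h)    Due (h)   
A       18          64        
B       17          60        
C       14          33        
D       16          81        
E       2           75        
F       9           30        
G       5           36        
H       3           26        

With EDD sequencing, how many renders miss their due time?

EDD (increasing due date): H F C G B A E D.
H: 0→3, due 26, tardiness 0
F: 3→12, due 30, tardiness 0
C: 12→26, due 33, tardiness 0
G: 26→31, due 36, tardiness 0
B: 31→48, due 60, tardiness 0
A: 48→66, due 64, tardiness 2
E: 66→68, due 75, tardiness 0
D: 68→84, due 81, tardiness 3
Late renders: 2.

2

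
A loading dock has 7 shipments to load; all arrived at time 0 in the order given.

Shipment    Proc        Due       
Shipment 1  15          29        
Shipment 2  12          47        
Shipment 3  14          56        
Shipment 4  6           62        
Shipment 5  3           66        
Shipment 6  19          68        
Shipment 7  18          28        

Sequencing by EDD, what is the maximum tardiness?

EDD (increasing due date): Shipment 7 Shipment 1 Shipment 2 Shipment 3 Shipment 4 Shipment 5 Shipment 6.
Shipment 7: 0→18, due 28, tardiness 0
Shipment 1: 18→33, due 29, tardiness 4
Shipment 2: 33→45, due 47, tardiness 0
Shipment 3: 45→59, due 56, tardiness 3
Shipment 4: 59→65, due 62, tardiness 3
Shipment 5: 65→68, due 66, tardiness 2
Shipment 6: 68→87, due 68, tardiness 19
Maximum = 19.

19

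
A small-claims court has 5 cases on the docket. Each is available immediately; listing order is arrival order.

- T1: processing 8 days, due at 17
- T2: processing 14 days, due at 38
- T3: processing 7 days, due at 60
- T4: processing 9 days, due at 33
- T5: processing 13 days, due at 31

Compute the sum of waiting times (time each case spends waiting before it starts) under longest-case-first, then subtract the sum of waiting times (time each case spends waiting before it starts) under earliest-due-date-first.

LPT (decreasing processing time): T2 T5 T4 T1 T3.
T2: waits 0, runs 0→14
T5: waits 14, runs 14→27
T4: waits 27, runs 27→36
T1: waits 36, runs 36→44
T3: waits 44, runs 44→51
Sum = 0+14+27+36+44 = 121.
EDD (increasing due date): T1 T5 T4 T2 T3.
T1: waits 0, runs 0→8
T5: waits 8, runs 8→21
T4: waits 21, runs 21→30
T2: waits 30, runs 30→44
T3: waits 44, runs 44→51
Sum = 0+8+21+30+44 = 103.
Difference = 121 − 103 = 18.

18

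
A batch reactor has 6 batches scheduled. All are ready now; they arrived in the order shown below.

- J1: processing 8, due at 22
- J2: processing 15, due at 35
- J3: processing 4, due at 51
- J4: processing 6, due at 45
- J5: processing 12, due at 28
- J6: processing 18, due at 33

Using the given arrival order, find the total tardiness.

47

FIFO (arrival order): J1 J2 J3 J4 J5 J6.
J1: 0→8, due 22, tardiness 0
J2: 8→23, due 35, tardiness 0
J3: 23→27, due 51, tardiness 0
J4: 27→33, due 45, tardiness 0
J5: 33→45, due 28, tardiness 17
J6: 45→63, due 33, tardiness 30
Sum = 0+0+0+0+17+30 = 47.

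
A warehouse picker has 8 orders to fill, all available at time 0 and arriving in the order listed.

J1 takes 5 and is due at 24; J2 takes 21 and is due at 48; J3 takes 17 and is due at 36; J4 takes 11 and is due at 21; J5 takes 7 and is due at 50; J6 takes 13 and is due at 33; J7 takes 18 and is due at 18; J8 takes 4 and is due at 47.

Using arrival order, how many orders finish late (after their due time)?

FIFO (arrival order): J1 J2 J3 J4 J5 J6 J7 J8.
J1: 0→5, due 24, tardiness 0
J2: 5→26, due 48, tardiness 0
J3: 26→43, due 36, tardiness 7
J4: 43→54, due 21, tardiness 33
J5: 54→61, due 50, tardiness 11
J6: 61→74, due 33, tardiness 41
J7: 74→92, due 18, tardiness 74
J8: 92→96, due 47, tardiness 49
Late orders: 6.

6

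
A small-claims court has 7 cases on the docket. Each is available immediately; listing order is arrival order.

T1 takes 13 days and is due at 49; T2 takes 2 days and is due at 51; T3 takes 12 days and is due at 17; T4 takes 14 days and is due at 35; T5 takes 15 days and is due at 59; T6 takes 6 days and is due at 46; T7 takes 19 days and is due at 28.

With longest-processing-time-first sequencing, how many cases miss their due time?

5

LPT (decreasing processing time): T7 T5 T4 T1 T3 T6 T2.
T7: 0→19, due 28, tardiness 0
T5: 19→34, due 59, tardiness 0
T4: 34→48, due 35, tardiness 13
T1: 48→61, due 49, tardiness 12
T3: 61→73, due 17, tardiness 56
T6: 73→79, due 46, tardiness 33
T2: 79→81, due 51, tardiness 30
Late cases: 5.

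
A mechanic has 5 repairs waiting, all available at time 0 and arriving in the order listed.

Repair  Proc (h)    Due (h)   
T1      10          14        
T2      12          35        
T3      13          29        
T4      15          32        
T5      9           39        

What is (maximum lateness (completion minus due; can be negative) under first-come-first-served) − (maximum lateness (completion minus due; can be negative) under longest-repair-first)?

FIFO (arrival order): T1 T2 T3 T4 T5.
T1: 0→10, due 14, lateness -4
T2: 10→22, due 35, lateness -13
T3: 22→35, due 29, lateness 6
T4: 35→50, due 32, lateness 18
T5: 50→59, due 39, lateness 20
Maximum = 20.
LPT (decreasing processing time): T4 T3 T2 T1 T5.
T4: 0→15, due 32, lateness -17
T3: 15→28, due 29, lateness -1
T2: 28→40, due 35, lateness 5
T1: 40→50, due 14, lateness 36
T5: 50→59, due 39, lateness 20
Maximum = 36.
Difference = 20 − 36 = -16.

-16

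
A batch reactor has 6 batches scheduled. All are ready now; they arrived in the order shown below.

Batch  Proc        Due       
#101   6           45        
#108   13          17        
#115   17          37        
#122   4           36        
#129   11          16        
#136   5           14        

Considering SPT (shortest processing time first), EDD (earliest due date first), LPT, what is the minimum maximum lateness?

13

SPT (increasing processing time): #122 #136 #101 #129 #108 #115.
#122: 0→4, due 36, lateness -32
#136: 4→9, due 14, lateness -5
#101: 9→15, due 45, lateness -30
#129: 15→26, due 16, lateness 10
#108: 26→39, due 17, lateness 22
#115: 39→56, due 37, lateness 19
Maximum = 22.
EDD (increasing due date): #136 #129 #108 #122 #115 #101.
#136: 0→5, due 14, lateness -9
#129: 5→16, due 16, lateness 0
#108: 16→29, due 17, lateness 12
#122: 29→33, due 36, lateness -3
#115: 33→50, due 37, lateness 13
#101: 50→56, due 45, lateness 11
Maximum = 13.
LPT (decreasing processing time): #115 #108 #129 #101 #136 #122.
#115: 0→17, due 37, lateness -20
#108: 17→30, due 17, lateness 13
#129: 30→41, due 16, lateness 25
#101: 41→47, due 45, lateness 2
#136: 47→52, due 14, lateness 38
#122: 52→56, due 36, lateness 20
Maximum = 38.
SPT 22, EDD 13, LPT 38 → minimum 13.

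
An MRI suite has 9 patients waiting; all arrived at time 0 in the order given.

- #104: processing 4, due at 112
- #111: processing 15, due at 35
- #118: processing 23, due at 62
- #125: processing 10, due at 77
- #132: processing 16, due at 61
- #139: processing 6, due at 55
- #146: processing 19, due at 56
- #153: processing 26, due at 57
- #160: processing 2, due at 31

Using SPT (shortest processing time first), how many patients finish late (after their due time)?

4

SPT (increasing processing time): #160 #104 #139 #125 #111 #132 #146 #118 #153.
#160: 0→2, due 31, tardiness 0
#104: 2→6, due 112, tardiness 0
#139: 6→12, due 55, tardiness 0
#125: 12→22, due 77, tardiness 0
#111: 22→37, due 35, tardiness 2
#132: 37→53, due 61, tardiness 0
#146: 53→72, due 56, tardiness 16
#118: 72→95, due 62, tardiness 33
#153: 95→121, due 57, tardiness 64
Late patients: 4.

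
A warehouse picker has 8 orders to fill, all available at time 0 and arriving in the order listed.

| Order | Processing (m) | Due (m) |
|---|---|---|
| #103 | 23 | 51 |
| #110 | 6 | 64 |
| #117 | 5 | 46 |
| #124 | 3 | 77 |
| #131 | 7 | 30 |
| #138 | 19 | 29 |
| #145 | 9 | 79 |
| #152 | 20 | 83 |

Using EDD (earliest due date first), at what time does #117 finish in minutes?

EDD (increasing due date): #138 #131 #117 #103 #110 #124 #145 #152.
#138: 0→19
#131: 19→26
#117: 26→31

31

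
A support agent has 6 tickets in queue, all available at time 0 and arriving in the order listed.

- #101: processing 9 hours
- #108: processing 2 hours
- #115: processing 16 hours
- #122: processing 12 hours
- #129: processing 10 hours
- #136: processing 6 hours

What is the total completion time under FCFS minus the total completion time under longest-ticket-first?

-47

FIFO (arrival order): #101 #108 #115 #122 #129 #136.
#101: 0→9
#108: 9→11
#115: 11→27
#122: 27→39
#129: 39→49
#136: 49→55
Sum = 9+11+27+39+49+55 = 190.
LPT (decreasing processing time): #115 #122 #129 #101 #136 #108.
#115: 0→16
#122: 16→28
#129: 28→38
#101: 38→47
#136: 47→53
#108: 53→55
Sum = 16+28+38+47+53+55 = 237.
Difference = 190 − 237 = -47.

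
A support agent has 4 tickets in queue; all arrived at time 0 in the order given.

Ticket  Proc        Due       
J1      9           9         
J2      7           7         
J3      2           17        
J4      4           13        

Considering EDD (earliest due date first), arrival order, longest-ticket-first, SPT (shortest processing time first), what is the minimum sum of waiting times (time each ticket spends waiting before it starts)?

EDD (increasing due date): J2 J1 J4 J3.
J2: waits 0, runs 0→7
J1: waits 7, runs 7→16
J4: waits 16, runs 16→20
J3: waits 20, runs 20→22
Sum = 0+7+16+20 = 43.
FIFO (arrival order): J1 J2 J3 J4.
J1: waits 0, runs 0→9
J2: waits 9, runs 9→16
J3: waits 16, runs 16→18
J4: waits 18, runs 18→22
Sum = 0+9+16+18 = 43.
LPT (decreasing processing time): J1 J2 J4 J3.
J1: waits 0, runs 0→9
J2: waits 9, runs 9→16
J4: waits 16, runs 16→20
J3: waits 20, runs 20→22
Sum = 0+9+16+20 = 45.
SPT (increasing processing time): J3 J4 J2 J1.
J3: waits 0, runs 0→2
J4: waits 2, runs 2→6
J2: waits 6, runs 6→13
J1: waits 13, runs 13→22
Sum = 0+2+6+13 = 21.
EDD 43, FIFO 43, LPT 45, SPT 21 → minimum 21.

21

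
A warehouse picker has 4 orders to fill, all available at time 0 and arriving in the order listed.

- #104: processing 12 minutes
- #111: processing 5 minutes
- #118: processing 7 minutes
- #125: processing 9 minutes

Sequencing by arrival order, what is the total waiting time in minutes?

53

FIFO (arrival order): #104 #111 #118 #125.
#104: waits 0, runs 0→12
#111: waits 12, runs 12→17
#118: waits 17, runs 17→24
#125: waits 24, runs 24→33
Sum = 0+12+17+24 = 53.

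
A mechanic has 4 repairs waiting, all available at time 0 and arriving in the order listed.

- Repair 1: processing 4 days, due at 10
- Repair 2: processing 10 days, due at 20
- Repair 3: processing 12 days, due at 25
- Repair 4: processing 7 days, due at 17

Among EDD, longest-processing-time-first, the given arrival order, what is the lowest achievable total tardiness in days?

EDD (increasing due date): Repair 1 Repair 4 Repair 2 Repair 3.
Repair 1: 0→4, due 10, tardiness 0
Repair 4: 4→11, due 17, tardiness 0
Repair 2: 11→21, due 20, tardiness 1
Repair 3: 21→33, due 25, tardiness 8
Sum = 0+0+1+8 = 9.
LPT (decreasing processing time): Repair 3 Repair 2 Repair 4 Repair 1.
Repair 3: 0→12, due 25, tardiness 0
Repair 2: 12→22, due 20, tardiness 2
Repair 4: 22→29, due 17, tardiness 12
Repair 1: 29→33, due 10, tardiness 23
Sum = 0+2+12+23 = 37.
FIFO (arrival order): Repair 1 Repair 2 Repair 3 Repair 4.
Repair 1: 0→4, due 10, tardiness 0
Repair 2: 4→14, due 20, tardiness 0
Repair 3: 14→26, due 25, tardiness 1
Repair 4: 26→33, due 17, tardiness 16
Sum = 0+0+1+16 = 17.
EDD 9, LPT 37, FIFO 17 → minimum 9.

9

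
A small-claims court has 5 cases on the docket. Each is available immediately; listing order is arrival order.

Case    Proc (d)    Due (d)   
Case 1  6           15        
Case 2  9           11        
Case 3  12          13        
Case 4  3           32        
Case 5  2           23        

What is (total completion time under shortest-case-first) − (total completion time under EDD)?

SPT (increasing processing time): Case 5 Case 4 Case 1 Case 2 Case 3.
Case 5: 0→2
Case 4: 2→5
Case 1: 5→11
Case 2: 11→20
Case 3: 20→32
Sum = 2+5+11+20+32 = 70.
EDD (increasing due date): Case 2 Case 3 Case 1 Case 5 Case 4.
Case 2: 0→9
Case 3: 9→21
Case 1: 21→27
Case 5: 27→29
Case 4: 29→32
Sum = 9+21+27+29+32 = 118.
Difference = 70 − 118 = -48.

-48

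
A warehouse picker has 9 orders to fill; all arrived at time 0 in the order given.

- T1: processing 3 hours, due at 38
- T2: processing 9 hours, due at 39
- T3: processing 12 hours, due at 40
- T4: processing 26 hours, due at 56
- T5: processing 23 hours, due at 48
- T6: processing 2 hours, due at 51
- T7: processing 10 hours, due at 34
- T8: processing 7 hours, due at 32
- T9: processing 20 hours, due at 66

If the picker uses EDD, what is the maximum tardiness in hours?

EDD (increasing due date): T8 T7 T1 T2 T3 T5 T6 T4 T9.
T8: 0→7, due 32, tardiness 0
T7: 7→17, due 34, tardiness 0
T1: 17→20, due 38, tardiness 0
T2: 20→29, due 39, tardiness 0
T3: 29→41, due 40, tardiness 1
T5: 41→64, due 48, tardiness 16
T6: 64→66, due 51, tardiness 15
T4: 66→92, due 56, tardiness 36
T9: 92→112, due 66, tardiness 46
Maximum = 46.

46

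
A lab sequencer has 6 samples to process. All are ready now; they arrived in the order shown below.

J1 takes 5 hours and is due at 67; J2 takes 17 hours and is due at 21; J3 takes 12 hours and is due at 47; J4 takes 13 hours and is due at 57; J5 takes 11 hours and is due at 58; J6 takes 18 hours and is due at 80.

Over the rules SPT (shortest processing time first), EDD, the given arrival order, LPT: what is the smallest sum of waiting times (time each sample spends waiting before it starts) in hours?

SPT (increasing processing time): J1 J5 J3 J4 J2 J6.
J1: waits 0, runs 0→5
J5: waits 5, runs 5→16
J3: waits 16, runs 16→28
J4: waits 28, runs 28→41
J2: waits 41, runs 41→58
J6: waits 58, runs 58→76
Sum = 0+5+16+28+41+58 = 148.
EDD (increasing due date): J2 J3 J4 J5 J1 J6.
J2: waits 0, runs 0→17
J3: waits 17, runs 17→29
J4: waits 29, runs 29→42
J5: waits 42, runs 42→53
J1: waits 53, runs 53→58
J6: waits 58, runs 58→76
Sum = 0+17+29+42+53+58 = 199.
FIFO (arrival order): J1 J2 J3 J4 J5 J6.
J1: waits 0, runs 0→5
J2: waits 5, runs 5→22
J3: waits 22, runs 22→34
J4: waits 34, runs 34→47
J5: waits 47, runs 47→58
J6: waits 58, runs 58→76
Sum = 0+5+22+34+47+58 = 166.
LPT (decreasing processing time): J6 J2 J4 J3 J5 J1.
J6: waits 0, runs 0→18
J2: waits 18, runs 18→35
J4: waits 35, runs 35→48
J3: waits 48, runs 48→60
J5: waits 60, runs 60→71
J1: waits 71, runs 71→76
Sum = 0+18+35+48+60+71 = 232.
SPT 148, EDD 199, FIFO 166, LPT 232 → minimum 148.

148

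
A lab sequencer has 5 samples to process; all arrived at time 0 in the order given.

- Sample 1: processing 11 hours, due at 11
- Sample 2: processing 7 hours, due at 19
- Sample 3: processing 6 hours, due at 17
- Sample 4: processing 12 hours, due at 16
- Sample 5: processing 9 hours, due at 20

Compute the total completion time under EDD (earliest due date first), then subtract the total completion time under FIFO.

EDD (increasing due date): Sample 1 Sample 4 Sample 3 Sample 2 Sample 5.
Sample 1: 0→11
Sample 4: 11→23
Sample 3: 23→29
Sample 2: 29→36
Sample 5: 36→45
Sum = 11+23+29+36+45 = 144.
FIFO (arrival order): Sample 1 Sample 2 Sample 3 Sample 4 Sample 5.
Sample 1: 0→11
Sample 2: 11→18
Sample 3: 18→24
Sample 4: 24→36
Sample 5: 36→45
Sum = 11+18+24+36+45 = 134.
Difference = 144 − 134 = 10.

10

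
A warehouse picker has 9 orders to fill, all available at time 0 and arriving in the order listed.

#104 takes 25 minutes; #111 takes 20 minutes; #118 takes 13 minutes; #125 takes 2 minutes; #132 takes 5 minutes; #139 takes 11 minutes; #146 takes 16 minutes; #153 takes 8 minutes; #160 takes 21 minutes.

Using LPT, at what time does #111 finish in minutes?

66

LPT (decreasing processing time): #104 #160 #111 #146 #118 #139 #153 #132 #125.
#104: 0→25
#160: 25→46
#111: 46→66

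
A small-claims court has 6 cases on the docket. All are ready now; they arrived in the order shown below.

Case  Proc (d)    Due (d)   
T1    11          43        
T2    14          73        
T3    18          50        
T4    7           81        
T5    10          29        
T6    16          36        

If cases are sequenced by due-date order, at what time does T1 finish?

EDD (increasing due date): T5 T6 T1 T3 T2 T4.
T5: 0→10
T6: 10→26
T1: 26→37

37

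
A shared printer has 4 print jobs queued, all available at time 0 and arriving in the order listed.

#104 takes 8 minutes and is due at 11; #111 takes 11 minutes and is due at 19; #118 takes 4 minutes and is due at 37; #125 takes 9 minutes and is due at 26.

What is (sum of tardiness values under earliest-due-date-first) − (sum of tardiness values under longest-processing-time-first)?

-15

EDD (increasing due date): #104 #111 #125 #118.
#104: 0→8, due 11, tardiness 0
#111: 8→19, due 19, tardiness 0
#125: 19→28, due 26, tardiness 2
#118: 28→32, due 37, tardiness 0
Sum = 0+0+2+0 = 2.
LPT (decreasing processing time): #111 #125 #104 #118.
#111: 0→11, due 19, tardiness 0
#125: 11→20, due 26, tardiness 0
#104: 20→28, due 11, tardiness 17
#118: 28→32, due 37, tardiness 0
Sum = 0+0+17+0 = 17.
Difference = 2 − 17 = -15.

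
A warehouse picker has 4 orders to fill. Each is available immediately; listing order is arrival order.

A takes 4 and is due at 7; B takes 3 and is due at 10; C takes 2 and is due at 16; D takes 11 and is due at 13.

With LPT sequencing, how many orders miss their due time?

3

LPT (decreasing processing time): D A B C.
D: 0→11, due 13, tardiness 0
A: 11→15, due 7, tardiness 8
B: 15→18, due 10, tardiness 8
C: 18→20, due 16, tardiness 4
Late orders: 3.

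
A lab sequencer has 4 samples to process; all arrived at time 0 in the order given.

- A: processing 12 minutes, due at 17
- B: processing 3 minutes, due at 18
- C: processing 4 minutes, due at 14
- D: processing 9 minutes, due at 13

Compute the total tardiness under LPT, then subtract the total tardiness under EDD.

11

LPT (decreasing processing time): A D C B.
A: 0→12, due 17, tardiness 0
D: 12→21, due 13, tardiness 8
C: 21→25, due 14, tardiness 11
B: 25→28, due 18, tardiness 10
Sum = 0+8+11+10 = 29.
EDD (increasing due date): D C A B.
D: 0→9, due 13, tardiness 0
C: 9→13, due 14, tardiness 0
A: 13→25, due 17, tardiness 8
B: 25→28, due 18, tardiness 10
Sum = 0+0+8+10 = 18.
Difference = 29 − 18 = 11.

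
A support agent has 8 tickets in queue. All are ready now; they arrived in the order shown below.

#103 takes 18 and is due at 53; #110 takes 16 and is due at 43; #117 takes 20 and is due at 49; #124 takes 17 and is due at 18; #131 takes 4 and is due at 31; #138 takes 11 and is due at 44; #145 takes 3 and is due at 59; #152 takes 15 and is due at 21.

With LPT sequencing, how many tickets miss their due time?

LPT (decreasing processing time): #117 #103 #124 #110 #152 #138 #131 #145.
#117: 0→20, due 49, tardiness 0
#103: 20→38, due 53, tardiness 0
#124: 38→55, due 18, tardiness 37
#110: 55→71, due 43, tardiness 28
#152: 71→86, due 21, tardiness 65
#138: 86→97, due 44, tardiness 53
#131: 97→101, due 31, tardiness 70
#145: 101→104, due 59, tardiness 45
Late tickets: 6.

6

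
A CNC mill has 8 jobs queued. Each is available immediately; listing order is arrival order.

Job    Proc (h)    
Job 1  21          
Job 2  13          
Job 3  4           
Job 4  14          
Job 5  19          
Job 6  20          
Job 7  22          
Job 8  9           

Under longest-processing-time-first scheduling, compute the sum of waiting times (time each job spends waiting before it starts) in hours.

LPT (decreasing processing time): Job 7 Job 1 Job 6 Job 5 Job 4 Job 2 Job 8 Job 3.
Job 7: waits 0, runs 0→22
Job 1: waits 22, runs 22→43
Job 6: waits 43, runs 43→63
Job 5: waits 63, runs 63→82
Job 4: waits 82, runs 82→96
Job 2: waits 96, runs 96→109
Job 8: waits 109, runs 109→118
Job 3: waits 118, runs 118→122
Sum = 0+22+43+63+82+96+109+118 = 533.

533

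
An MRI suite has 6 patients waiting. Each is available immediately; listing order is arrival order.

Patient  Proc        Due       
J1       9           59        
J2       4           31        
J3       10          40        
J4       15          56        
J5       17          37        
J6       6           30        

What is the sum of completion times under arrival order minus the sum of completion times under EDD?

6

FIFO (arrival order): J1 J2 J3 J4 J5 J6.
J1: 0→9
J2: 9→13
J3: 13→23
J4: 23→38
J5: 38→55
J6: 55→61
Sum = 9+13+23+38+55+61 = 199.
EDD (increasing due date): J6 J2 J5 J3 J4 J1.
J6: 0→6
J2: 6→10
J5: 10→27
J3: 27→37
J4: 37→52
J1: 52→61
Sum = 6+10+27+37+52+61 = 193.
Difference = 199 − 193 = 6.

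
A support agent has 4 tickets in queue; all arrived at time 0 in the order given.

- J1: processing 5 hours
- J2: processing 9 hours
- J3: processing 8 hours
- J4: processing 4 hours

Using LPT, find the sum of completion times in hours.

LPT (decreasing processing time): J2 J3 J1 J4.
J2: 0→9
J3: 9→17
J1: 17→22
J4: 22→26
Sum = 9+17+22+26 = 74.

74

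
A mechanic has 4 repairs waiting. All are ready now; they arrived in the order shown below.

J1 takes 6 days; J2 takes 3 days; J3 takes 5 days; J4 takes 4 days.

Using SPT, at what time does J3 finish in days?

12

SPT (increasing processing time): J2 J4 J3 J1.
J2: 0→3
J4: 3→7
J3: 7→12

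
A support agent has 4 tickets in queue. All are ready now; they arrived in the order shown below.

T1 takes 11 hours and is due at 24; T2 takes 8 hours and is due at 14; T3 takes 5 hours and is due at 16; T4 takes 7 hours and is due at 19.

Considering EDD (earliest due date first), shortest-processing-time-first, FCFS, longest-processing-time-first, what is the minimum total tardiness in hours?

8

EDD (increasing due date): T2 T3 T4 T1.
T2: 0→8, due 14, tardiness 0
T3: 8→13, due 16, tardiness 0
T4: 13→20, due 19, tardiness 1
T1: 20→31, due 24, tardiness 7
Sum = 0+0+1+7 = 8.
SPT (increasing processing time): T3 T4 T2 T1.
T3: 0→5, due 16, tardiness 0
T4: 5→12, due 19, tardiness 0
T2: 12→20, due 14, tardiness 6
T1: 20→31, due 24, tardiness 7
Sum = 0+0+6+7 = 13.
FIFO (arrival order): T1 T2 T3 T4.
T1: 0→11, due 24, tardiness 0
T2: 11→19, due 14, tardiness 5
T3: 19→24, due 16, tardiness 8
T4: 24→31, due 19, tardiness 12
Sum = 0+5+8+12 = 25.
LPT (decreasing processing time): T1 T2 T4 T3.
T1: 0→11, due 24, tardiness 0
T2: 11→19, due 14, tardiness 5
T4: 19→26, due 19, tardiness 7
T3: 26→31, due 16, tardiness 15
Sum = 0+5+7+15 = 27.
EDD 8, SPT 13, FIFO 25, LPT 27 → minimum 8.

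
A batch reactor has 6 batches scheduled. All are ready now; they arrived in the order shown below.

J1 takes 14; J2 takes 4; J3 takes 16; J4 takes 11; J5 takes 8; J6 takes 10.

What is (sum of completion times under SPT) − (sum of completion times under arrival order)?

SPT (increasing processing time): J2 J5 J6 J4 J1 J3.
J2: 0→4
J5: 4→12
J6: 12→22
J4: 22→33
J1: 33→47
J3: 47→63
Sum = 4+12+22+33+47+63 = 181.
FIFO (arrival order): J1 J2 J3 J4 J5 J6.
J1: 0→14
J2: 14→18
J3: 18→34
J4: 34→45
J5: 45→53
J6: 53→63
Sum = 14+18+34+45+53+63 = 227.
Difference = 181 − 227 = -46.

-46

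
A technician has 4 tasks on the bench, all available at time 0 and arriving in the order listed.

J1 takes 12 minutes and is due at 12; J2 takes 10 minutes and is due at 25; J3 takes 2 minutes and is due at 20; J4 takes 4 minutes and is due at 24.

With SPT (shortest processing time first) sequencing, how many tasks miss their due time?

1

SPT (increasing processing time): J3 J4 J2 J1.
J3: 0→2, due 20, tardiness 0
J4: 2→6, due 24, tardiness 0
J2: 6→16, due 25, tardiness 0
J1: 16→28, due 12, tardiness 16
Late tasks: 1.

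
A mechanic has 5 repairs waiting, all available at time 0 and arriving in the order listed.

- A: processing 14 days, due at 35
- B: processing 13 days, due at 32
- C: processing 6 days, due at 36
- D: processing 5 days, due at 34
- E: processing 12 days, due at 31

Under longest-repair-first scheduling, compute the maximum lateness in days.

LPT (decreasing processing time): A B E C D.
A: 0→14, due 35, lateness -21
B: 14→27, due 32, lateness -5
E: 27→39, due 31, lateness 8
C: 39→45, due 36, lateness 9
D: 45→50, due 34, lateness 16
Maximum = 16.

16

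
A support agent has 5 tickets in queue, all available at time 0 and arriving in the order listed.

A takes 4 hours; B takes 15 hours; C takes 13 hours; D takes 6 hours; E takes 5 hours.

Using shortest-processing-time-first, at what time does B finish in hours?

SPT (increasing processing time): A E D C B.
A: 0→4
E: 4→9
D: 9→15
C: 15→28
B: 28→43

43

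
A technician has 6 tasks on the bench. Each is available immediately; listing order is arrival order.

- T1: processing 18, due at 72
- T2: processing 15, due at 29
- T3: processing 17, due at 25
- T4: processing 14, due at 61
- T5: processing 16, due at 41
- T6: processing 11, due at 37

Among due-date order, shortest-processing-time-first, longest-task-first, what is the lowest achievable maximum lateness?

19

EDD (increasing due date): T3 T2 T6 T5 T4 T1.
T3: 0→17, due 25, lateness -8
T2: 17→32, due 29, lateness 3
T6: 32→43, due 37, lateness 6
T5: 43→59, due 41, lateness 18
T4: 59→73, due 61, lateness 12
T1: 73→91, due 72, lateness 19
Maximum = 19.
SPT (increasing processing time): T6 T4 T2 T5 T3 T1.
T6: 0→11, due 37, lateness -26
T4: 11→25, due 61, lateness -36
T2: 25→40, due 29, lateness 11
T5: 40→56, due 41, lateness 15
T3: 56→73, due 25, lateness 48
T1: 73→91, due 72, lateness 19
Maximum = 48.
LPT (decreasing processing time): T1 T3 T5 T2 T4 T6.
T1: 0→18, due 72, lateness -54
T3: 18→35, due 25, lateness 10
T5: 35→51, due 41, lateness 10
T2: 51→66, due 29, lateness 37
T4: 66→80, due 61, lateness 19
T6: 80→91, due 37, lateness 54
Maximum = 54.
EDD 19, SPT 48, LPT 54 → minimum 19.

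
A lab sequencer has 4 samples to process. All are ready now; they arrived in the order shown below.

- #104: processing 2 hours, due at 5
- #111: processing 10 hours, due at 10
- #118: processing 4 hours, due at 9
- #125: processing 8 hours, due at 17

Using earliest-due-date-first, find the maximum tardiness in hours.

EDD (increasing due date): #104 #118 #111 #125.
#104: 0→2, due 5, tardiness 0
#118: 2→6, due 9, tardiness 0
#111: 6→16, due 10, tardiness 6
#125: 16→24, due 17, tardiness 7
Maximum = 7.

7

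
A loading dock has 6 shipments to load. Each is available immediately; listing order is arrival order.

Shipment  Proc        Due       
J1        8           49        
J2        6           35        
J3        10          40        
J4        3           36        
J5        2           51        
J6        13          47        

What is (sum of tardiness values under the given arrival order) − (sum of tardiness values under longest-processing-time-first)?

FIFO (arrival order): J1 J2 J3 J4 J5 J6.
J1: 0→8, due 49, tardiness 0
J2: 8→14, due 35, tardiness 0
J3: 14→24, due 40, tardiness 0
J4: 24→27, due 36, tardiness 0
J5: 27→29, due 51, tardiness 0
J6: 29→42, due 47, tardiness 0
Sum = 0+0+0+0+0+0 = 0.
LPT (decreasing processing time): J6 J3 J1 J2 J4 J5.
J6: 0→13, due 47, tardiness 0
J3: 13→23, due 40, tardiness 0
J1: 23→31, due 49, tardiness 0
J2: 31→37, due 35, tardiness 2
J4: 37→40, due 36, tardiness 4
J5: 40→42, due 51, tardiness 0
Sum = 0+0+0+2+4+0 = 6.
Difference = 0 − 6 = -6.

-6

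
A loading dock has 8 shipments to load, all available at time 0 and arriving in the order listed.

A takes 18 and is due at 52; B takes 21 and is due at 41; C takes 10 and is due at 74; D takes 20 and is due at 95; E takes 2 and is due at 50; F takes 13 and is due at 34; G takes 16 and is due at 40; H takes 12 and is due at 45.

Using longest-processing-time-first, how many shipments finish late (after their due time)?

6

LPT (decreasing processing time): B D A G F H C E.
B: 0→21, due 41, tardiness 0
D: 21→41, due 95, tardiness 0
A: 41→59, due 52, tardiness 7
G: 59→75, due 40, tardiness 35
F: 75→88, due 34, tardiness 54
H: 88→100, due 45, tardiness 55
C: 100→110, due 74, tardiness 36
E: 110→112, due 50, tardiness 62
Late shipments: 6.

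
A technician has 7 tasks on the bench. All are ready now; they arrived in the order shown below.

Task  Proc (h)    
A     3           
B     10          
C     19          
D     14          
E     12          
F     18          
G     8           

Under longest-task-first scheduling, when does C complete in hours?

LPT (decreasing processing time): C F D E B G A.
C: 0→19

19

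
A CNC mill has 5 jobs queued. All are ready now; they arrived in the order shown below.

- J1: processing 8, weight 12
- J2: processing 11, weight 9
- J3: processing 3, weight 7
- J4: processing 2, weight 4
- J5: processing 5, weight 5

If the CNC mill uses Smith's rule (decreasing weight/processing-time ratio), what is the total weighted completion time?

WSPT (decreasing weight/processing-time ratio): J3 J4 J1 J5 J2.
J3: finishes 3, weight 7, w·C = 21
J4: finishes 5, weight 4, w·C = 20
J1: finishes 13, weight 12, w·C = 156
J5: finishes 18, weight 5, w·C = 90
J2: finishes 29, weight 9, w·C = 261
Sum = 21+20+156+90+261 = 548.

548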